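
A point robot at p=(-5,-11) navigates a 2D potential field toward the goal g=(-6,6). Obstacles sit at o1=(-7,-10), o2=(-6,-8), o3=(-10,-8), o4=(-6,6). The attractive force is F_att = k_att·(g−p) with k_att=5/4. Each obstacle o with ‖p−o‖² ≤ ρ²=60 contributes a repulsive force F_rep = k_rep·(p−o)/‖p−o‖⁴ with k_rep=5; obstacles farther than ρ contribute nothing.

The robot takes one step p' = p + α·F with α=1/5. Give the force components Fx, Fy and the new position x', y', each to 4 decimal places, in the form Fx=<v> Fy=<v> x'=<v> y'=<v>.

Fx=-0.7784 Fy=20.8870 x'=-5.1557 y'=-6.8226

F_att = 5/4·(g−p) = 5/4·(-1,17) = (-1.2500,21.2500)
o1: d²=5 ≤ ρ²=60; F_rep = 5·(2,-1)/5² = (0.4000,-0.2000)
o2: d²=10 ≤ ρ²=60; F_rep = 5·(1,-3)/10² = (0.0500,-0.1500)
o3: d²=34 ≤ ρ²=60; F_rep = 5·(5,-3)/34² = (0.0216,-0.0130)
o4: d²=290 > ρ²=60 → inactive
F = F_att + ΣF_rep = (-0.7784,20.8870)
p' = p + 1/5·F = (-5.1557,-6.8226)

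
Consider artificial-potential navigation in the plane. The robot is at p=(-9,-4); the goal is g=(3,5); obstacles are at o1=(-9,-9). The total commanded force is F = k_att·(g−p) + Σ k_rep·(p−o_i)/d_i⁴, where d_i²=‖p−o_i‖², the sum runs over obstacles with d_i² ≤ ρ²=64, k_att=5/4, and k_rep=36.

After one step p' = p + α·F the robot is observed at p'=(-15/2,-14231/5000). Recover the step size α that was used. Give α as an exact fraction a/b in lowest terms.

F_att = 5/4·(g−p) = 5/4·(12,9) = (15.0000,11.2500)
o1: d²=25 ≤ ρ²=64; F_rep = 36·(0,5)/25² = (0.0000,0.2880)
F = F_att + ΣF_rep = (15.0000,11.5380)
Δp = p'−p = (1.5000,1.1538); α = Δx/Fx = (3/2) / (15) = 1/10
check: Δy/Fy = (5769/5000) / (5769/500) = 1/10 ✓

α = 1/10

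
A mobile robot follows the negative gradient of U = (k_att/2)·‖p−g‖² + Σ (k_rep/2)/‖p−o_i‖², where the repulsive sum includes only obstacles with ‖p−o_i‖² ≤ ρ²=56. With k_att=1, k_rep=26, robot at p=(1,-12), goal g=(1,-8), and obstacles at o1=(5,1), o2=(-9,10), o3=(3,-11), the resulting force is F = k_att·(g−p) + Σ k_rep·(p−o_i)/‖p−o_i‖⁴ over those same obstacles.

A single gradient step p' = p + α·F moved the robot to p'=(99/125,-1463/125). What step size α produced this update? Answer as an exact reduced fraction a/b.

α = 1/10

F_att = 1·(g−p) = 1·(0,4) = (0.0000,4.0000)
o1: d²=185 > ρ²=56 → inactive
o2: d²=584 > ρ²=56 → inactive
o3: d²=5 ≤ ρ²=56; F_rep = 26·(-2,-1)/5² = (-2.0800,-1.0400)
F = F_att + ΣF_rep = (-2.0800,2.9600)
Δp = p'−p = (-0.2080,0.2960); α = Δx/Fx = (-26/125) / (-52/25) = 1/10
check: Δy/Fy = (37/125) / (74/25) = 1/10 ✓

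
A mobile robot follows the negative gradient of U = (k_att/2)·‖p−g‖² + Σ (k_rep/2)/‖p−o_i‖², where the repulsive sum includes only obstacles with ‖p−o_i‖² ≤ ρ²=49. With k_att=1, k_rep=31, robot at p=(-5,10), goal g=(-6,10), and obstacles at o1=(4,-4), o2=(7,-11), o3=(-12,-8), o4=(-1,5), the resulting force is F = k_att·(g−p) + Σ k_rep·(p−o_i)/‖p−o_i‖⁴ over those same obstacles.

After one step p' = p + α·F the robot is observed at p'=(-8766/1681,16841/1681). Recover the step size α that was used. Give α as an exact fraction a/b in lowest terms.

F_att = 1·(g−p) = 1·(-1,0) = (-1.0000,0.0000)
o1: d²=277 > ρ²=49 → inactive
o2: d²=585 > ρ²=49 → inactive
o3: d²=373 > ρ²=49 → inactive
o4: d²=41 ≤ ρ²=49; F_rep = 31·(-4,5)/41² = (-0.0738,0.0922)
F = F_att + ΣF_rep = (-1.0738,0.0922)
Δp = p'−p = (-0.2148,0.0184); α = Δx/Fx = (-361/1681) / (-1805/1681) = 1/5
check: Δy/Fy = (31/1681) / (155/1681) = 1/5 ✓

α = 1/5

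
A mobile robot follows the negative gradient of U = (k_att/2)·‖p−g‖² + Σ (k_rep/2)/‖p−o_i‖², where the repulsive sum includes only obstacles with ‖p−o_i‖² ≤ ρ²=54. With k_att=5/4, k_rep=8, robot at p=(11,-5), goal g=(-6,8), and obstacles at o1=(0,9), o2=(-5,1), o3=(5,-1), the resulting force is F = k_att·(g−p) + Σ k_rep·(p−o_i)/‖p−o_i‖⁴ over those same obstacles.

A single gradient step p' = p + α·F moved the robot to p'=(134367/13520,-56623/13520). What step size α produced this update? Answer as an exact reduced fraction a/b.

α = 1/20

F_att = 5/4·(g−p) = 5/4·(-17,13) = (-21.2500,16.2500)
o1: d²=317 > ρ²=54 → inactive
o2: d²=292 > ρ²=54 → inactive
o3: d²=52 ≤ ρ²=54; F_rep = 8·(6,-4)/52² = (0.0178,-0.0118)
F = F_att + ΣF_rep = (-21.2322,16.2382)
Δp = p'−p = (-1.0616,0.8119); α = Δx/Fx = (-14353/13520) / (-14353/676) = 1/20
check: Δy/Fy = (10977/13520) / (10977/676) = 1/20 ✓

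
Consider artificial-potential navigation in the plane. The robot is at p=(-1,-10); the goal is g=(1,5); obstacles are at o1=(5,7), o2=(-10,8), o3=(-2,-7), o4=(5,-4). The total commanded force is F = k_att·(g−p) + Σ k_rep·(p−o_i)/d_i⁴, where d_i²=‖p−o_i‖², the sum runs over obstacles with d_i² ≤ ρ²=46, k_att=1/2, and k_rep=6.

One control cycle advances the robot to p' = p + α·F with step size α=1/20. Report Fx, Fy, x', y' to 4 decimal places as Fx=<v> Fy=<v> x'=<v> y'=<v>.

Fx=1.0600 Fy=7.3200 x'=-0.9470 y'=-9.6340

F_att = 1/2·(g−p) = 1/2·(2,15) = (1.0000,7.5000)
o1: d²=325 > ρ²=46 → inactive
o2: d²=405 > ρ²=46 → inactive
o3: d²=10 ≤ ρ²=46; F_rep = 6·(1,-3)/10² = (0.0600,-0.1800)
o4: d²=72 > ρ²=46 → inactive
F = F_att + ΣF_rep = (1.0600,7.3200)
p' = p + 1/20·F = (-0.9470,-9.6340)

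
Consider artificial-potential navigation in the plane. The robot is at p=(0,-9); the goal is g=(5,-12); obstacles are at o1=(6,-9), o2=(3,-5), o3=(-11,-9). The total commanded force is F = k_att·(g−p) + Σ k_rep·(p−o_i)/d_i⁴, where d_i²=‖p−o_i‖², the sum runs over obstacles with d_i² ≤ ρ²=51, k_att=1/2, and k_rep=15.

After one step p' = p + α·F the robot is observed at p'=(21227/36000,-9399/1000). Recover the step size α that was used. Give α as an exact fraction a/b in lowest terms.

F_att = 1/2·(g−p) = 1/2·(5,-3) = (2.5000,-1.5000)
o1: d²=36 ≤ ρ²=51; F_rep = 15·(-6,0)/36² = (-0.0694,0.0000)
o2: d²=25 ≤ ρ²=51; F_rep = 15·(-3,-4)/25² = (-0.0720,-0.0960)
o3: d²=121 > ρ²=51 → inactive
F = F_att + ΣF_rep = (2.3586,-1.5960)
Δp = p'−p = (0.5896,-0.3990); α = Δx/Fx = (21227/36000) / (21227/9000) = 1/4
check: Δy/Fy = (-399/1000) / (-399/250) = 1/4 ✓

α = 1/4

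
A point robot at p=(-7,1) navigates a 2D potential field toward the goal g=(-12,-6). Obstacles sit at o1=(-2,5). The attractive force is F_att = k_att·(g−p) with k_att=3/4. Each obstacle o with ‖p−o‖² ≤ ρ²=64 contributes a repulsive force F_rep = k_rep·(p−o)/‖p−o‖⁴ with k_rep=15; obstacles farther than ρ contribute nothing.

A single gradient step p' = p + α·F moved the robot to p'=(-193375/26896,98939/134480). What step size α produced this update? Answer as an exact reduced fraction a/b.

α = 1/20

F_att = 3/4·(g−p) = 3/4·(-5,-7) = (-3.7500,-5.2500)
o1: d²=41 ≤ ρ²=64; F_rep = 15·(-5,-4)/41² = (-0.0446,-0.0357)
F = F_att + ΣF_rep = (-3.7946,-5.2857)
Δp = p'−p = (-0.1897,-0.2643); α = Δx/Fx = (-5103/26896) / (-25515/6724) = 1/20
check: Δy/Fy = (-35541/134480) / (-35541/6724) = 1/20 ✓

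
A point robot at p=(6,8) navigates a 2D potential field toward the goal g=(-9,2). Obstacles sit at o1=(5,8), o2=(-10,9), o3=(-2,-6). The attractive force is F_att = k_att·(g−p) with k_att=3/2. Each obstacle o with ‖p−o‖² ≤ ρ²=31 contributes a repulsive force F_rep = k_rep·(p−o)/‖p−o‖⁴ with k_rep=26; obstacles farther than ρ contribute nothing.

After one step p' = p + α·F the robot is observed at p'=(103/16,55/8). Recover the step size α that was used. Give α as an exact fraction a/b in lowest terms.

F_att = 3/2·(g−p) = 3/2·(-15,-6) = (-22.5000,-9.0000)
o1: d²=1 ≤ ρ²=31; F_rep = 26·(1,0)/1² = (26.0000,0.0000)
o2: d²=257 > ρ²=31 → inactive
o3: d²=260 > ρ²=31 → inactive
F = F_att + ΣF_rep = (3.5000,-9.0000)
Δp = p'−p = (0.4375,-1.1250); α = Δx/Fx = (7/16) / (7/2) = 1/8
check: Δy/Fy = (-9/8) / (-9) = 1/8 ✓

α = 1/8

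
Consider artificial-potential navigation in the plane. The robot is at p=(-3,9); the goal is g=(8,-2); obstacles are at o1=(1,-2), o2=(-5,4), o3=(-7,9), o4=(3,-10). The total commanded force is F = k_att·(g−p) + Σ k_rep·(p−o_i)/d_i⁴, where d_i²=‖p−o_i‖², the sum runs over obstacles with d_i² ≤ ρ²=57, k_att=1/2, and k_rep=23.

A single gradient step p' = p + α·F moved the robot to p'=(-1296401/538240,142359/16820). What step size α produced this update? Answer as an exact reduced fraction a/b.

α = 1/10

F_att = 1/2·(g−p) = 1/2·(11,-11) = (5.5000,-5.5000)
o1: d²=137 > ρ²=57 → inactive
o2: d²=29 ≤ ρ²=57; F_rep = 23·(2,5)/29² = (0.0547,0.1367)
o3: d²=16 ≤ ρ²=57; F_rep = 23·(4,0)/16² = (0.3594,0.0000)
o4: d²=397 > ρ²=57 → inactive
F = F_att + ΣF_rep = (5.9141,-5.3633)
Δp = p'−p = (0.5914,-0.5363); α = Δx/Fx = (318319/538240) / (318319/53824) = 1/10
check: Δy/Fy = (-9021/16820) / (-9021/1682) = 1/10 ✓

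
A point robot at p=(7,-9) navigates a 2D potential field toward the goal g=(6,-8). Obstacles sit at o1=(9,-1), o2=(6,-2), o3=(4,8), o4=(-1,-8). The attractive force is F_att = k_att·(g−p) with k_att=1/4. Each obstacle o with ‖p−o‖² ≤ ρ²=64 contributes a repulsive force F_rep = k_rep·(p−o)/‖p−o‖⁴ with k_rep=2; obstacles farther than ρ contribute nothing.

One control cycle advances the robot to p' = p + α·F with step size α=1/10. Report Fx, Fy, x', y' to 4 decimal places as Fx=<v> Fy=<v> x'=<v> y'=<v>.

Fx=-0.2492 Fy=0.2444 x'=6.9751 y'=-8.9756

F_att = 1/4·(g−p) = 1/4·(-1,1) = (-0.2500,0.2500)
o1: d²=68 > ρ²=64 → inactive
o2: d²=50 ≤ ρ²=64; F_rep = 2·(1,-7)/50² = (0.0008,-0.0056)
o3: d²=298 > ρ²=64 → inactive
o4: d²=65 > ρ²=64 → inactive
F = F_att + ΣF_rep = (-0.2492,0.2444)
p' = p + 1/10·F = (6.9751,-8.9756)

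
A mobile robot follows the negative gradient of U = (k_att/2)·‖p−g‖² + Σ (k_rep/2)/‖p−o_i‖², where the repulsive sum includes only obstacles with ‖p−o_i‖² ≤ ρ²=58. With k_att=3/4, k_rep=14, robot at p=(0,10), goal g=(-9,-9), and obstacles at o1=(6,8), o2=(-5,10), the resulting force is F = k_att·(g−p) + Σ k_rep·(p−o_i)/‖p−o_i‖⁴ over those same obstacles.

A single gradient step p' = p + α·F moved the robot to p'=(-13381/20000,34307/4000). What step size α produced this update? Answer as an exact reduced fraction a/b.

α = 1/10

F_att = 3/4·(g−p) = 3/4·(-9,-19) = (-6.7500,-14.2500)
o1: d²=40 ≤ ρ²=58; F_rep = 14·(-6,2)/40² = (-0.0525,0.0175)
o2: d²=25 ≤ ρ²=58; F_rep = 14·(5,0)/25² = (0.1120,0.0000)
F = F_att + ΣF_rep = (-6.6905,-14.2325)
Δp = p'−p = (-0.6691,-1.4232); α = Δx/Fx = (-13381/20000) / (-13381/2000) = 1/10
check: Δy/Fy = (-5693/4000) / (-5693/400) = 1/10 ✓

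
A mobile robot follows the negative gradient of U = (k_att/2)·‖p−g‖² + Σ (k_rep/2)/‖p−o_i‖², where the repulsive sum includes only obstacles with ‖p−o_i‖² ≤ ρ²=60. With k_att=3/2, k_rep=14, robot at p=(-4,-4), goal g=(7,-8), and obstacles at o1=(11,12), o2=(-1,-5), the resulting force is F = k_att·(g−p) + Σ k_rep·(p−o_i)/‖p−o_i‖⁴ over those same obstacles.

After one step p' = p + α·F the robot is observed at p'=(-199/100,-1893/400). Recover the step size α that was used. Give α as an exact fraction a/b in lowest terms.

F_att = 3/2·(g−p) = 3/2·(11,-4) = (16.5000,-6.0000)
o1: d²=481 > ρ²=60 → inactive
o2: d²=10 ≤ ρ²=60; F_rep = 14·(-3,1)/10² = (-0.4200,0.1400)
F = F_att + ΣF_rep = (16.0800,-5.8600)
Δp = p'−p = (2.0100,-0.7325); α = Δx/Fx = (201/100) / (402/25) = 1/8
check: Δy/Fy = (-293/400) / (-293/50) = 1/8 ✓

α = 1/8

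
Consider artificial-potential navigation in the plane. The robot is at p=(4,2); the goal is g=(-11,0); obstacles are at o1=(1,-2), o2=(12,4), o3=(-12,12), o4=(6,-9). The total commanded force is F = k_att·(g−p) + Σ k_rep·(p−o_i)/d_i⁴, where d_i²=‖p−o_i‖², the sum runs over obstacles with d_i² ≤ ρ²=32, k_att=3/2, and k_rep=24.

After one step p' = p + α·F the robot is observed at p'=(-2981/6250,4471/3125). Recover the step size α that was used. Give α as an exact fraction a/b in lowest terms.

α = 1/5

F_att = 3/2·(g−p) = 3/2·(-15,-2) = (-22.5000,-3.0000)
o1: d²=25 ≤ ρ²=32; F_rep = 24·(3,4)/25² = (0.1152,0.1536)
o2: d²=68 > ρ²=32 → inactive
o3: d²=356 > ρ²=32 → inactive
o4: d²=125 > ρ²=32 → inactive
F = F_att + ΣF_rep = (-22.3848,-2.8464)
Δp = p'−p = (-4.4770,-0.5693); α = Δx/Fx = (-27981/6250) / (-27981/1250) = 1/5
check: Δy/Fy = (-1779/3125) / (-1779/625) = 1/5 ✓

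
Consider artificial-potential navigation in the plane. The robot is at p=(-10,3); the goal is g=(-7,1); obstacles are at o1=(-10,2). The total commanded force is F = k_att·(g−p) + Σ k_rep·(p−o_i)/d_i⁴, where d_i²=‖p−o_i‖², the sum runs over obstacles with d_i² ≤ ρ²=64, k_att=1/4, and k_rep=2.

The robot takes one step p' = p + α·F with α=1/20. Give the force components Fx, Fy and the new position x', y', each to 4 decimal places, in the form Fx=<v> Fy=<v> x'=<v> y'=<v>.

Fx=0.7500 Fy=1.5000 x'=-9.9625 y'=3.0750

F_att = 1/4·(g−p) = 1/4·(3,-2) = (0.7500,-0.5000)
o1: d²=1 ≤ ρ²=64; F_rep = 2·(0,1)/1² = (0.0000,2.0000)
F = F_att + ΣF_rep = (0.7500,1.5000)
p' = p + 1/20·F = (-9.9625,3.0750)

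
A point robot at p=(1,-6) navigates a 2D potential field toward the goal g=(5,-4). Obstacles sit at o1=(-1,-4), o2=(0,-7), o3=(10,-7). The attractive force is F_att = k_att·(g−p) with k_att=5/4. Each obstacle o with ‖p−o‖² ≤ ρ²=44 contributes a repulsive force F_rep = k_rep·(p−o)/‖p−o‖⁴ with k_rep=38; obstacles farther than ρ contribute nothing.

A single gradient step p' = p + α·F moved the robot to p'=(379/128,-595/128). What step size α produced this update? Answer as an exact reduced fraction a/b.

F_att = 5/4·(g−p) = 5/4·(4,2) = (5.0000,2.5000)
o1: d²=8 ≤ ρ²=44; F_rep = 38·(2,-2)/8² = (1.1875,-1.1875)
o2: d²=2 ≤ ρ²=44; F_rep = 38·(1,1)/2² = (9.5000,9.5000)
o3: d²=82 > ρ²=44 → inactive
F = F_att + ΣF_rep = (15.6875,10.8125)
Δp = p'−p = (1.9609,1.3516); α = Δx/Fx = (251/128) / (251/16) = 1/8
check: Δy/Fy = (173/128) / (173/16) = 1/8 ✓

α = 1/8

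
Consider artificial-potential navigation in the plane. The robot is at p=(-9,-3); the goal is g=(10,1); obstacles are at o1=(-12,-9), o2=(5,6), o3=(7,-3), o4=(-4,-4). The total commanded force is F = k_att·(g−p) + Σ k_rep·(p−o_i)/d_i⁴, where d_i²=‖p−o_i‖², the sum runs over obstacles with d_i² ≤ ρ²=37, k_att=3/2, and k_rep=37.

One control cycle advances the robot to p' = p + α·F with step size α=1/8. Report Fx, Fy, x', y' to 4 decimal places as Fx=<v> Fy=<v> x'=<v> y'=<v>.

F_att = 3/2·(g−p) = 3/2·(19,4) = (28.5000,6.0000)
o1: d²=45 > ρ²=37 → inactive
o2: d²=277 > ρ²=37 → inactive
o3: d²=256 > ρ²=37 → inactive
o4: d²=26 ≤ ρ²=37; F_rep = 37·(-5,1)/26² = (-0.2737,0.0547)
F = F_att + ΣF_rep = (28.2263,6.0547)
p' = p + 1/8·F = (-5.4717,-2.2432)

Fx=28.2263 Fy=6.0547 x'=-5.4717 y'=-2.2432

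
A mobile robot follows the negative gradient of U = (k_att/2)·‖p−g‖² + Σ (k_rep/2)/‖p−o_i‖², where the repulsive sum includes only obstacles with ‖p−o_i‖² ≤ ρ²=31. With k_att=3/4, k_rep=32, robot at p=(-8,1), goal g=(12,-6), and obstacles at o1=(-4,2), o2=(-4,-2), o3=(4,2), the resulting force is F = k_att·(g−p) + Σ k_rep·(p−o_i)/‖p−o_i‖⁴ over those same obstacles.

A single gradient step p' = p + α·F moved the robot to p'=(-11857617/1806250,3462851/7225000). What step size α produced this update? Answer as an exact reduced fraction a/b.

α = 1/10

F_att = 3/4·(g−p) = 3/4·(20,-7) = (15.0000,-5.2500)
o1: d²=17 ≤ ρ²=31; F_rep = 32·(-4,-1)/17² = (-0.4429,-0.1107)
o2: d²=25 ≤ ρ²=31; F_rep = 32·(-4,3)/25² = (-0.2048,0.1536)
o3: d²=145 > ρ²=31 → inactive
F = F_att + ΣF_rep = (14.3523,-5.2071)
Δp = p'−p = (1.4352,-0.5207); α = Δx/Fx = (2592383/1806250) / (2592383/180625) = 1/10
check: Δy/Fy = (-3762149/7225000) / (-3762149/722500) = 1/10 ✓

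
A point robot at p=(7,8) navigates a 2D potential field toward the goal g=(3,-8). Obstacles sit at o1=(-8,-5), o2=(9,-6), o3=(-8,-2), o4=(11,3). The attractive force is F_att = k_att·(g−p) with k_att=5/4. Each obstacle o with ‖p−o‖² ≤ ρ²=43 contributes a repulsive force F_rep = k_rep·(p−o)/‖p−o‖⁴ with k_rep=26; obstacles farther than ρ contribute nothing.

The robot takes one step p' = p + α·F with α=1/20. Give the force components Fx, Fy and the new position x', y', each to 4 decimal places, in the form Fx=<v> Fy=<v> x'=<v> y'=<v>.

Fx=-5.0619 Fy=-19.9227 x'=6.7469 y'=7.0039

F_att = 5/4·(g−p) = 5/4·(-4,-16) = (-5.0000,-20.0000)
o1: d²=394 > ρ²=43 → inactive
o2: d²=200 > ρ²=43 → inactive
o3: d²=325 > ρ²=43 → inactive
o4: d²=41 ≤ ρ²=43; F_rep = 26·(-4,5)/41² = (-0.0619,0.0773)
F = F_att + ΣF_rep = (-5.0619,-19.9227)
p' = p + 1/20·F = (6.7469,7.0039)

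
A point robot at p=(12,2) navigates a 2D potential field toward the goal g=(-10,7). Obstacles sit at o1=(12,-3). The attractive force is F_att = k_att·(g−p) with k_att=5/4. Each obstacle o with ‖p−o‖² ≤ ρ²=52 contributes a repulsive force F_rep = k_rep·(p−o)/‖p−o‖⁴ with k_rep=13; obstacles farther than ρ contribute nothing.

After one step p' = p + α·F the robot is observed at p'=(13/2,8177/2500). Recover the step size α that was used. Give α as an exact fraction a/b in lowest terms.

α = 1/5

F_att = 5/4·(g−p) = 5/4·(-22,5) = (-27.5000,6.2500)
o1: d²=25 ≤ ρ²=52; F_rep = 13·(0,5)/25² = (0.0000,0.1040)
F = F_att + ΣF_rep = (-27.5000,6.3540)
Δp = p'−p = (-5.5000,1.2708); α = Δx/Fx = (-11/2) / (-55/2) = 1/5
check: Δy/Fy = (3177/2500) / (3177/500) = 1/5 ✓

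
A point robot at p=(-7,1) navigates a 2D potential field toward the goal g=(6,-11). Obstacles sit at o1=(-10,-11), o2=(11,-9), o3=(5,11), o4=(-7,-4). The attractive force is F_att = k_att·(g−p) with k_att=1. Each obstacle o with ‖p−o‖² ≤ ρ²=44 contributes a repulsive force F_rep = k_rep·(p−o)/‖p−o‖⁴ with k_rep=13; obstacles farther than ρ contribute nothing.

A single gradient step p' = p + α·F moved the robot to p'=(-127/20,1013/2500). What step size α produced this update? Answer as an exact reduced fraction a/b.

F_att = 1·(g−p) = 1·(13,-12) = (13.0000,-12.0000)
o1: d²=153 > ρ²=44 → inactive
o2: d²=424 > ρ²=44 → inactive
o3: d²=244 > ρ²=44 → inactive
o4: d²=25 ≤ ρ²=44; F_rep = 13·(0,5)/25² = (0.0000,0.1040)
F = F_att + ΣF_rep = (13.0000,-11.8960)
Δp = p'−p = (0.6500,-0.5948); α = Δx/Fx = (13/20) / (13) = 1/20
check: Δy/Fy = (-1487/2500) / (-1487/125) = 1/20 ✓

α = 1/20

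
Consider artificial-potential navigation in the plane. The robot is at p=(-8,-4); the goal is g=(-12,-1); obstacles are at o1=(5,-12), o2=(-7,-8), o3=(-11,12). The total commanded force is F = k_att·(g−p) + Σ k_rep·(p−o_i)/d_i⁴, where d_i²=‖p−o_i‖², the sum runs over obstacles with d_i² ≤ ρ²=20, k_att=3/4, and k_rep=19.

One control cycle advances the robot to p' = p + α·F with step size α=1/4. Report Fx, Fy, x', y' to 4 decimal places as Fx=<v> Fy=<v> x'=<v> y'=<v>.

Fx=-3.0657 Fy=2.5130 x'=-8.7664 y'=-3.3718

F_att = 3/4·(g−p) = 3/4·(-4,3) = (-3.0000,2.2500)
o1: d²=233 > ρ²=20 → inactive
o2: d²=17 ≤ ρ²=20; F_rep = 19·(-1,4)/17² = (-0.0657,0.2630)
o3: d²=265 > ρ²=20 → inactive
F = F_att + ΣF_rep = (-3.0657,2.5130)
p' = p + 1/4·F = (-8.7664,-3.3718)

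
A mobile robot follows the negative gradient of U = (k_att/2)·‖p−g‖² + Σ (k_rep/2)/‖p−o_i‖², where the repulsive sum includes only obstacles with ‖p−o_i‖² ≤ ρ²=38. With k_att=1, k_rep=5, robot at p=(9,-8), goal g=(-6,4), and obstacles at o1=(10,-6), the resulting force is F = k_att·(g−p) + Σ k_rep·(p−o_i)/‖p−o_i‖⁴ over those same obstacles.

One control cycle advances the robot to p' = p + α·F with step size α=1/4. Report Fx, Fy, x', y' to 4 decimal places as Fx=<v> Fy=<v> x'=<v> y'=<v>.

F_att = 1·(g−p) = 1·(-15,12) = (-15.0000,12.0000)
o1: d²=5 ≤ ρ²=38; F_rep = 5·(-1,-2)/5² = (-0.2000,-0.4000)
F = F_att + ΣF_rep = (-15.2000,11.6000)
p' = p + 1/4·F = (5.2000,-5.1000)

Fx=-15.2000 Fy=11.6000 x'=5.2000 y'=-5.1000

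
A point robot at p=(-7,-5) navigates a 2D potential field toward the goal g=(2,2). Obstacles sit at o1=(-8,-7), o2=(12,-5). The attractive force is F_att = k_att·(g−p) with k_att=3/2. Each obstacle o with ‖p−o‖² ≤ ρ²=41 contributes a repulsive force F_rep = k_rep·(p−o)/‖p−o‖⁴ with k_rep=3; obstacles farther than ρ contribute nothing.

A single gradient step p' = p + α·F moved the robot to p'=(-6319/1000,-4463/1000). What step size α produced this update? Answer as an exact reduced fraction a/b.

F_att = 3/2·(g−p) = 3/2·(9,7) = (13.5000,10.5000)
o1: d²=5 ≤ ρ²=41; F_rep = 3·(1,2)/5² = (0.1200,0.2400)
o2: d²=361 > ρ²=41 → inactive
F = F_att + ΣF_rep = (13.6200,10.7400)
Δp = p'−p = (0.6810,0.5370); α = Δx/Fx = (681/1000) / (681/50) = 1/20
check: Δy/Fy = (537/1000) / (537/50) = 1/20 ✓

α = 1/20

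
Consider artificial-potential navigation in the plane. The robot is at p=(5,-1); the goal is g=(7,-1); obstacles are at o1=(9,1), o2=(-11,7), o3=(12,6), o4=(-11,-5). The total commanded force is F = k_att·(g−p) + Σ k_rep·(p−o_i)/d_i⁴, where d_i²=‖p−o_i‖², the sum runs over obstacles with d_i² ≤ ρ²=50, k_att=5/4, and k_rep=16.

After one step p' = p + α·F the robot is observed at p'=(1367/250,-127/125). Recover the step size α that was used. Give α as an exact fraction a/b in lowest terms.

F_att = 5/4·(g−p) = 5/4·(2,0) = (2.5000,0.0000)
o1: d²=20 ≤ ρ²=50; F_rep = 16·(-4,-2)/20² = (-0.1600,-0.0800)
o2: d²=320 > ρ²=50 → inactive
o3: d²=98 > ρ²=50 → inactive
o4: d²=272 > ρ²=50 → inactive
F = F_att + ΣF_rep = (2.3400,-0.0800)
Δp = p'−p = (0.4680,-0.0160); α = Δx/Fx = (117/250) / (117/50) = 1/5
check: Δy/Fy = (-2/125) / (-2/25) = 1/5 ✓

α = 1/5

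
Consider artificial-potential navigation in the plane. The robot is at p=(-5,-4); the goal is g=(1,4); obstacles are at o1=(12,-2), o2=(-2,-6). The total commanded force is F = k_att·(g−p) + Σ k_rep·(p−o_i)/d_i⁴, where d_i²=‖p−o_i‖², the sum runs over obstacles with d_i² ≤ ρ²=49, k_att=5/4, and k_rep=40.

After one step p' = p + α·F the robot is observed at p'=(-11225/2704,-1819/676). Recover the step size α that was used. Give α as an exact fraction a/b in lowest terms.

F_att = 5/4·(g−p) = 5/4·(6,8) = (7.5000,10.0000)
o1: d²=293 > ρ²=49 → inactive
o2: d²=13 ≤ ρ²=49; F_rep = 40·(-3,2)/13² = (-0.7101,0.4734)
F = F_att + ΣF_rep = (6.7899,10.4734)
Δp = p'−p = (0.8487,1.3092); α = Δx/Fx = (2295/2704) / (2295/338) = 1/8
check: Δy/Fy = (885/676) / (1770/169) = 1/8 ✓

α = 1/8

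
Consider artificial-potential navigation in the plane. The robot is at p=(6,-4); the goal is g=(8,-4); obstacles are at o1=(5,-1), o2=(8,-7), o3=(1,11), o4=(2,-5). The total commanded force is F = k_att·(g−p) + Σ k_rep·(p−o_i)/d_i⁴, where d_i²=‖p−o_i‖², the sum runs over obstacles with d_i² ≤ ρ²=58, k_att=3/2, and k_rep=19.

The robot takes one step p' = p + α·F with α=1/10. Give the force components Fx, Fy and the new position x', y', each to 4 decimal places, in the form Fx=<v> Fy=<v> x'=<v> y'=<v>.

F_att = 3/2·(g−p) = 3/2·(2,0) = (3.0000,0.0000)
o1: d²=10 ≤ ρ²=58; F_rep = 19·(1,-3)/10² = (0.1900,-0.5700)
o2: d²=13 ≤ ρ²=58; F_rep = 19·(-2,3)/13² = (-0.2249,0.3373)
o3: d²=250 > ρ²=58 → inactive
o4: d²=17 ≤ ρ²=58; F_rep = 19·(4,1)/17² = (0.2630,0.0657)
F = F_att + ΣF_rep = (3.2281,-0.1670)
p' = p + 1/10·F = (6.3228,-4.0167)

Fx=3.2281 Fy=-0.1670 x'=6.3228 y'=-4.0167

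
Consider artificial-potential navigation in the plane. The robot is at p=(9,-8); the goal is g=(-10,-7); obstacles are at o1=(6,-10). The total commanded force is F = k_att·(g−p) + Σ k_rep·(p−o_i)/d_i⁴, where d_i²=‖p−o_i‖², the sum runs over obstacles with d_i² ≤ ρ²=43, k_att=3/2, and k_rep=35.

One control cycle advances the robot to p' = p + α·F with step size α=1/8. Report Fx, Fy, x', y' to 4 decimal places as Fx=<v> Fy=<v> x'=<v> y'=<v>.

F_att = 3/2·(g−p) = 3/2·(-19,1) = (-28.5000,1.5000)
o1: d²=13 ≤ ρ²=43; F_rep = 35·(3,2)/13² = (0.6213,0.4142)
F = F_att + ΣF_rep = (-27.8787,1.9142)
p' = p + 1/8·F = (5.5152,-7.7607)

Fx=-27.8787 Fy=1.9142 x'=5.5152 y'=-7.7607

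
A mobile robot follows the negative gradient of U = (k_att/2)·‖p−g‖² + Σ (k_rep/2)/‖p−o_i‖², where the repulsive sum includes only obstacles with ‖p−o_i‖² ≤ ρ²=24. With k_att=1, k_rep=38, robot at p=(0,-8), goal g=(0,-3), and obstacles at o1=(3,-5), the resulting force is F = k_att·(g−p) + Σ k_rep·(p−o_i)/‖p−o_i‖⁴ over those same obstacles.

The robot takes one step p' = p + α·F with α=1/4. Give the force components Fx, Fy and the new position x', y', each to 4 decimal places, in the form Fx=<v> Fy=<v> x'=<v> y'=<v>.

Fx=-0.3519 Fy=4.6481 x'=-0.0880 y'=-6.8380

F_att = 1·(g−p) = 1·(0,5) = (0.0000,5.0000)
o1: d²=18 ≤ ρ²=24; F_rep = 38·(-3,-3)/18² = (-0.3519,-0.3519)
F = F_att + ΣF_rep = (-0.3519,4.6481)
p' = p + 1/4·F = (-0.0880,-6.8380)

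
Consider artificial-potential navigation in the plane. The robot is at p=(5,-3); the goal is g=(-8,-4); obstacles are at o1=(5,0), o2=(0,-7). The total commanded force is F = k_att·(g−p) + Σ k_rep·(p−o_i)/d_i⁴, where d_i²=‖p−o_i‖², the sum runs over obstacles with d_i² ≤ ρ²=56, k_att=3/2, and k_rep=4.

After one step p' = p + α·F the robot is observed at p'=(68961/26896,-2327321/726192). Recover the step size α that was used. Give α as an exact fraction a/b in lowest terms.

α = 1/8

F_att = 3/2·(g−p) = 3/2·(-13,-1) = (-19.5000,-1.5000)
o1: d²=9 ≤ ρ²=56; F_rep = 4·(0,-3)/9² = (0.0000,-0.1481)
o2: d²=41 ≤ ρ²=56; F_rep = 4·(5,4)/41² = (0.0119,0.0095)
F = F_att + ΣF_rep = (-19.4881,-1.6386)
Δp = p'−p = (-2.4360,-0.2048); α = Δx/Fx = (-65519/26896) / (-65519/3362) = 1/8
check: Δy/Fy = (-148745/726192) / (-148745/90774) = 1/8 ✓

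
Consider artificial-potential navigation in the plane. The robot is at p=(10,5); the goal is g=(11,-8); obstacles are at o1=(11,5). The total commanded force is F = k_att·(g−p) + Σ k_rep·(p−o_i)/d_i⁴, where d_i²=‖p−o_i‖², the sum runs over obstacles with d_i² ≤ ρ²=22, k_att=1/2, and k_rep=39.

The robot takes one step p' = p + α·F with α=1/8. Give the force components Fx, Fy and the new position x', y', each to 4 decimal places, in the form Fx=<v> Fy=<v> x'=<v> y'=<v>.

Fx=-38.5000 Fy=-6.5000 x'=5.1875 y'=4.1875

F_att = 1/2·(g−p) = 1/2·(1,-13) = (0.5000,-6.5000)
o1: d²=1 ≤ ρ²=22; F_rep = 39·(-1,0)/1² = (-39.0000,0.0000)
F = F_att + ΣF_rep = (-38.5000,-6.5000)
p' = p + 1/8·F = (5.1875,4.1875)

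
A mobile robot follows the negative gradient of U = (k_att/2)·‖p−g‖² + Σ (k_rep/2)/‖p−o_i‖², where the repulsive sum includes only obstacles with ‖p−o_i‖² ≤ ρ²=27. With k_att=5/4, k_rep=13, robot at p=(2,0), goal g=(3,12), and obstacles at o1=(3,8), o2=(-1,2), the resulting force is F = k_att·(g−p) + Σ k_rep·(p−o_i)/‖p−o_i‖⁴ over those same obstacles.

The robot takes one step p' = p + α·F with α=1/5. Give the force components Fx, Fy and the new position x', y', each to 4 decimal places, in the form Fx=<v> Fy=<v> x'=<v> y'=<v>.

Fx=1.4808 Fy=14.8462 x'=2.2962 y'=2.9692

F_att = 5/4·(g−p) = 5/4·(1,12) = (1.2500,15.0000)
o1: d²=65 > ρ²=27 → inactive
o2: d²=13 ≤ ρ²=27; F_rep = 13·(3,-2)/13² = (0.2308,-0.1538)
F = F_att + ΣF_rep = (1.4808,14.8462)
p' = p + 1/5·F = (2.2962,2.9692)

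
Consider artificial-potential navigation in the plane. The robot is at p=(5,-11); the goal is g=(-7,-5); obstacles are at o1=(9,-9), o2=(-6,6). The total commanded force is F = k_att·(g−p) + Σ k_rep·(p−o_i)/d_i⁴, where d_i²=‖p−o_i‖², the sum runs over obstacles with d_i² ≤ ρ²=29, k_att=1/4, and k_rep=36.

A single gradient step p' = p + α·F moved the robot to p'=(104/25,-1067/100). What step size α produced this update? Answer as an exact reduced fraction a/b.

F_att = 1/4·(g−p) = 1/4·(-12,6) = (-3.0000,1.5000)
o1: d²=20 ≤ ρ²=29; F_rep = 36·(-4,-2)/20² = (-0.3600,-0.1800)
o2: d²=410 > ρ²=29 → inactive
F = F_att + ΣF_rep = (-3.3600,1.3200)
Δp = p'−p = (-0.8400,0.3300); α = Δx/Fx = (-21/25) / (-84/25) = 1/4
check: Δy/Fy = (33/100) / (33/25) = 1/4 ✓

α = 1/4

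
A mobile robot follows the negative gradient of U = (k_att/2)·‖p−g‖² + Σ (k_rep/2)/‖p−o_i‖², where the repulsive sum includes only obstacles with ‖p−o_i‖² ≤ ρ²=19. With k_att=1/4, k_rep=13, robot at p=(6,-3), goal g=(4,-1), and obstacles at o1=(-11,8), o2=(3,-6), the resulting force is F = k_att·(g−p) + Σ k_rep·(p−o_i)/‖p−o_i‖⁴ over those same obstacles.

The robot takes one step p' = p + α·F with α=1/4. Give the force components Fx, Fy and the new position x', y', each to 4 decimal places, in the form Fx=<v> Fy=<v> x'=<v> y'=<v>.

F_att = 1/4·(g−p) = 1/4·(-2,2) = (-0.5000,0.5000)
o1: d²=410 > ρ²=19 → inactive
o2: d²=18 ≤ ρ²=19; F_rep = 13·(3,3)/18² = (0.1204,0.1204)
F = F_att + ΣF_rep = (-0.3796,0.6204)
p' = p + 1/4·F = (5.9051,-2.8449)

Fx=-0.3796 Fy=0.6204 x'=5.9051 y'=-2.8449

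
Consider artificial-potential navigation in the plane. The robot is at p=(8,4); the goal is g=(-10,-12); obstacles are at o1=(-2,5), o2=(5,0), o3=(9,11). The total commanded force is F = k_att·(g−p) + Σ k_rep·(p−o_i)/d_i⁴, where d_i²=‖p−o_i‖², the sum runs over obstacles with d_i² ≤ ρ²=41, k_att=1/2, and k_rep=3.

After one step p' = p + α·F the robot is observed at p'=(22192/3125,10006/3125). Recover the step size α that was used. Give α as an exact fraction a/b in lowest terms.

F_att = 1/2·(g−p) = 1/2·(-18,-16) = (-9.0000,-8.0000)
o1: d²=101 > ρ²=41 → inactive
o2: d²=25 ≤ ρ²=41; F_rep = 3·(3,4)/25² = (0.0144,0.0192)
o3: d²=50 > ρ²=41 → inactive
F = F_att + ΣF_rep = (-8.9856,-7.9808)
Δp = p'−p = (-0.8986,-0.7981); α = Δx/Fx = (-2808/3125) / (-5616/625) = 1/10
check: Δy/Fy = (-2494/3125) / (-4988/625) = 1/10 ✓

α = 1/10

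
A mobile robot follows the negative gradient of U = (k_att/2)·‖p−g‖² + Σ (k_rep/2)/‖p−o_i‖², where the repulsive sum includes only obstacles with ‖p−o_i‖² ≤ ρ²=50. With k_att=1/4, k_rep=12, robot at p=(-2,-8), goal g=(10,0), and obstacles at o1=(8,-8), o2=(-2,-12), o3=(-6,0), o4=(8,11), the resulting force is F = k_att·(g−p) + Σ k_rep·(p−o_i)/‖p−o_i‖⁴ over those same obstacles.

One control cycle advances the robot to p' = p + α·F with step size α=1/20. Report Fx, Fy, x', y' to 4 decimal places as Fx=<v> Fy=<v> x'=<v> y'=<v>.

Fx=3.0000 Fy=2.1875 x'=-1.8500 y'=-7.8906

F_att = 1/4·(g−p) = 1/4·(12,8) = (3.0000,2.0000)
o1: d²=100 > ρ²=50 → inactive
o2: d²=16 ≤ ρ²=50; F_rep = 12·(0,4)/16² = (0.0000,0.1875)
o3: d²=80 > ρ²=50 → inactive
o4: d²=461 > ρ²=50 → inactive
F = F_att + ΣF_rep = (3.0000,2.1875)
p' = p + 1/20·F = (-1.8500,-7.8906)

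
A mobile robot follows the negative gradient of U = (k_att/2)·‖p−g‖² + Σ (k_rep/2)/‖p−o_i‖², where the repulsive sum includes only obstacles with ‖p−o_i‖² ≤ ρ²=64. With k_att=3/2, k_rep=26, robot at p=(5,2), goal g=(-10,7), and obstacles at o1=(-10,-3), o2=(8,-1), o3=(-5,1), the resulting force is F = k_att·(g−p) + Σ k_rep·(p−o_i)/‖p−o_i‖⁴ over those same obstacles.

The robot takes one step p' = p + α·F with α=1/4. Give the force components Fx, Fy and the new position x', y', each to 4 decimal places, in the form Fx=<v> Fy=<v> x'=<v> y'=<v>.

Fx=-22.7407 Fy=7.7407 x'=-0.6852 y'=3.9352

F_att = 3/2·(g−p) = 3/2·(-15,5) = (-22.5000,7.5000)
o1: d²=250 > ρ²=64 → inactive
o2: d²=18 ≤ ρ²=64; F_rep = 26·(-3,3)/18² = (-0.2407,0.2407)
o3: d²=101 > ρ²=64 → inactive
F = F_att + ΣF_rep = (-22.7407,7.7407)
p' = p + 1/4·F = (-0.6852,3.9352)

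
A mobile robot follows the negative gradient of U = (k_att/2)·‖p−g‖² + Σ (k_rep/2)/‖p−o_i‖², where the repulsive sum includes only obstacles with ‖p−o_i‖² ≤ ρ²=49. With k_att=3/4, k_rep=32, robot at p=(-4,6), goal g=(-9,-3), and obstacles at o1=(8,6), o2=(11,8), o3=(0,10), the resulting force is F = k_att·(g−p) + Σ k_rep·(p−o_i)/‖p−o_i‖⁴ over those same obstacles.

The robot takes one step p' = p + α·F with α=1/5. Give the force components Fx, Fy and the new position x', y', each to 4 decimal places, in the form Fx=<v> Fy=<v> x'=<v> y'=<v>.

F_att = 3/4·(g−p) = 3/4·(-5,-9) = (-3.7500,-6.7500)
o1: d²=144 > ρ²=49 → inactive
o2: d²=229 > ρ²=49 → inactive
o3: d²=32 ≤ ρ²=49; F_rep = 32·(-4,-4)/32² = (-0.1250,-0.1250)
F = F_att + ΣF_rep = (-3.8750,-6.8750)
p' = p + 1/5·F = (-4.7750,4.6250)

Fx=-3.8750 Fy=-6.8750 x'=-4.7750 y'=4.6250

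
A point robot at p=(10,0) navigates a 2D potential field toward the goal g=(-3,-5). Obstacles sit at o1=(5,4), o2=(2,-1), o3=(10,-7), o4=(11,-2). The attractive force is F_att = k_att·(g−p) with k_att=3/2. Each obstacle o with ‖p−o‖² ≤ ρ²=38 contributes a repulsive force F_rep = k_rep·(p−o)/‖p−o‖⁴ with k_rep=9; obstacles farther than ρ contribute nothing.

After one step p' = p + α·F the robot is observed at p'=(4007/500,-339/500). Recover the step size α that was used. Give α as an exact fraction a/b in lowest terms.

F_att = 3/2·(g−p) = 3/2·(-13,-5) = (-19.5000,-7.5000)
o1: d²=41 > ρ²=38 → inactive
o2: d²=65 > ρ²=38 → inactive
o3: d²=49 > ρ²=38 → inactive
o4: d²=5 ≤ ρ²=38; F_rep = 9·(-1,2)/5² = (-0.3600,0.7200)
F = F_att + ΣF_rep = (-19.8600,-6.7800)
Δp = p'−p = (-1.9860,-0.6780); α = Δx/Fx = (-993/500) / (-993/50) = 1/10
check: Δy/Fy = (-339/500) / (-339/50) = 1/10 ✓

α = 1/10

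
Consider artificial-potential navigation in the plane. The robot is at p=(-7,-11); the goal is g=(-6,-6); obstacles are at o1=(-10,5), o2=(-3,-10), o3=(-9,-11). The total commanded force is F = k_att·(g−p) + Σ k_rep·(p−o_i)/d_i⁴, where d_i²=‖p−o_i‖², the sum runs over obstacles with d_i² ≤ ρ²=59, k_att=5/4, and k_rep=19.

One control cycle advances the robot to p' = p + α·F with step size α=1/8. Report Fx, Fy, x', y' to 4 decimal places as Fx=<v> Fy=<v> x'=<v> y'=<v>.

F_att = 5/4·(g−p) = 5/4·(1,5) = (1.2500,6.2500)
o1: d²=265 > ρ²=59 → inactive
o2: d²=17 ≤ ρ²=59; F_rep = 19·(-4,-1)/17² = (-0.2630,-0.0657)
o3: d²=4 ≤ ρ²=59; F_rep = 19·(2,0)/4² = (2.3750,0.0000)
F = F_att + ΣF_rep = (3.3620,6.1843)
p' = p + 1/8·F = (-6.5797,-10.2270)

Fx=3.3620 Fy=6.1843 x'=-6.5797 y'=-10.2270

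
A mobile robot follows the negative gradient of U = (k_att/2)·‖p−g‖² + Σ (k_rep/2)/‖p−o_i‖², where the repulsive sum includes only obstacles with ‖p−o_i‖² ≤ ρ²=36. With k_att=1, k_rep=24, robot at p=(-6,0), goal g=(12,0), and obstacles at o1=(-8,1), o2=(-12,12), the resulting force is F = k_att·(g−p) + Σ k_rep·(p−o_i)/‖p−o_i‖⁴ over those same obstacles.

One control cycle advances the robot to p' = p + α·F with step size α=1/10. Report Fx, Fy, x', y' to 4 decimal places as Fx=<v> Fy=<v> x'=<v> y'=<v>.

F_att = 1·(g−p) = 1·(18,0) = (18.0000,0.0000)
o1: d²=5 ≤ ρ²=36; F_rep = 24·(2,-1)/5² = (1.9200,-0.9600)
o2: d²=180 > ρ²=36 → inactive
F = F_att + ΣF_rep = (19.9200,-0.9600)
p' = p + 1/10·F = (-4.0080,-0.0960)

Fx=19.9200 Fy=-0.9600 x'=-4.0080 y'=-0.0960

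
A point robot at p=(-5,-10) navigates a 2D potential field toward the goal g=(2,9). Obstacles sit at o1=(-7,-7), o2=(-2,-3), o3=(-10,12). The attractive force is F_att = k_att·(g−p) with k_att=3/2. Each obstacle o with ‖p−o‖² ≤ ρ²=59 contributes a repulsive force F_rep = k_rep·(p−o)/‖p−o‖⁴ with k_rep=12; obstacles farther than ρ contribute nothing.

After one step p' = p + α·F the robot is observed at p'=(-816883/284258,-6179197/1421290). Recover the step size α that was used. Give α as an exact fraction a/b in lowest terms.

F_att = 3/2·(g−p) = 3/2·(7,19) = (10.5000,28.5000)
o1: d²=13 ≤ ρ²=59; F_rep = 12·(2,-3)/13² = (0.1420,-0.2130)
o2: d²=58 ≤ ρ²=59; F_rep = 12·(-3,-7)/58² = (-0.0107,-0.0250)
o3: d²=509 > ρ²=59 → inactive
F = F_att + ΣF_rep = (10.6313,28.2620)
Δp = p'−p = (2.1263,5.6524); α = Δx/Fx = (604407/284258) / (3022035/284258) = 1/5
check: Δy/Fy = (8033703/1421290) / (8033703/284258) = 1/5 ✓

α = 1/5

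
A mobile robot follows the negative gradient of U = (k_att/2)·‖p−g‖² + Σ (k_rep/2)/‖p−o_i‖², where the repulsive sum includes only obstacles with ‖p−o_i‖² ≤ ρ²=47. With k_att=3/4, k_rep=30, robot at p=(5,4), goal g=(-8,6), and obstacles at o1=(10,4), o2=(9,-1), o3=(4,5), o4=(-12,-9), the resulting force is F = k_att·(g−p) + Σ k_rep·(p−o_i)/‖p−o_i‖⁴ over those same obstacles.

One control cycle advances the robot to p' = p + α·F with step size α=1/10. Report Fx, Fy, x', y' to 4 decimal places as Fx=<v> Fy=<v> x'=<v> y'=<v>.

Fx=-2.5614 Fy=-5.9108 x'=4.7439 y'=3.4089

F_att = 3/4·(g−p) = 3/4·(-13,2) = (-9.7500,1.5000)
o1: d²=25 ≤ ρ²=47; F_rep = 30·(-5,0)/25² = (-0.2400,0.0000)
o2: d²=41 ≤ ρ²=47; F_rep = 30·(-4,5)/41² = (-0.0714,0.0892)
o3: d²=2 ≤ ρ²=47; F_rep = 30·(1,-1)/2² = (7.5000,-7.5000)
o4: d²=458 > ρ²=47 → inactive
F = F_att + ΣF_rep = (-2.5614,-5.9108)
p' = p + 1/10·F = (4.7439,3.4089)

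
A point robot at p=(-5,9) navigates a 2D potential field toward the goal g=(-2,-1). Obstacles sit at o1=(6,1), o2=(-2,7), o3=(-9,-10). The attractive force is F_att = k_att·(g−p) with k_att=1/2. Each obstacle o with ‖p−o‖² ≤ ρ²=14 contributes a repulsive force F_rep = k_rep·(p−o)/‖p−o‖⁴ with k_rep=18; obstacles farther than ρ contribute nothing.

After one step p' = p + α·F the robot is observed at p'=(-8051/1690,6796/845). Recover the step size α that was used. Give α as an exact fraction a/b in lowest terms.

α = 1/5

F_att = 1/2·(g−p) = 1/2·(3,-10) = (1.5000,-5.0000)
o1: d²=185 > ρ²=14 → inactive
o2: d²=13 ≤ ρ²=14; F_rep = 18·(-3,2)/13² = (-0.3195,0.2130)
o3: d²=377 > ρ²=14 → inactive
F = F_att + ΣF_rep = (1.1805,-4.7870)
Δp = p'−p = (0.2361,-0.9574); α = Δx/Fx = (399/1690) / (399/338) = 1/5
check: Δy/Fy = (-809/845) / (-809/169) = 1/5 ✓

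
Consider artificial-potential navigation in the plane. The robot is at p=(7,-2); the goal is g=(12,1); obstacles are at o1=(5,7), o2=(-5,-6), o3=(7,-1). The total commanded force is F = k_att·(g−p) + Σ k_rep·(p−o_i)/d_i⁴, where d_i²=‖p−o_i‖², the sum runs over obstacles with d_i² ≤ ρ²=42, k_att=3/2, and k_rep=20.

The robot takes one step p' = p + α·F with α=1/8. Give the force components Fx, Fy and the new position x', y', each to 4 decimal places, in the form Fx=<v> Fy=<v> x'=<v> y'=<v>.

Fx=7.5000 Fy=-15.5000 x'=7.9375 y'=-3.9375

F_att = 3/2·(g−p) = 3/2·(5,3) = (7.5000,4.5000)
o1: d²=85 > ρ²=42 → inactive
o2: d²=160 > ρ²=42 → inactive
o3: d²=1 ≤ ρ²=42; F_rep = 20·(0,-1)/1² = (0.0000,-20.0000)
F = F_att + ΣF_rep = (7.5000,-15.5000)
p' = p + 1/8·F = (7.9375,-3.9375)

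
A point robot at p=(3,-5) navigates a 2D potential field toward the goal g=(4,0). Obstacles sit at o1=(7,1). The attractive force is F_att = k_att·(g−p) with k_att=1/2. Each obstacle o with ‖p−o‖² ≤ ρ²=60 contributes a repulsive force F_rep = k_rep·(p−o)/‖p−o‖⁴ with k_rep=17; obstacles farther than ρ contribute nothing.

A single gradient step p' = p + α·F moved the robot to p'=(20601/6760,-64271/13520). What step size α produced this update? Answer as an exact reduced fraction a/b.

α = 1/10

F_att = 1/2·(g−p) = 1/2·(1,5) = (0.5000,2.5000)
o1: d²=52 ≤ ρ²=60; F_rep = 17·(-4,-6)/52² = (-0.0251,-0.0377)
F = F_att + ΣF_rep = (0.4749,2.4623)
Δp = p'−p = (0.0475,0.2462); α = Δx/Fx = (321/6760) / (321/676) = 1/10
check: Δy/Fy = (3329/13520) / (3329/1352) = 1/10 ✓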